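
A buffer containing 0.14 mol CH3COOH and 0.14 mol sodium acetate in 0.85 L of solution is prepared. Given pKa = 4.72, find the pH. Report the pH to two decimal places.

pH = 4.72

pH = pKa + log([A⁻]/[HA]) = 4.72 + log(0.14/0.14)
pH = 4.72 + (+0.000) = 4.72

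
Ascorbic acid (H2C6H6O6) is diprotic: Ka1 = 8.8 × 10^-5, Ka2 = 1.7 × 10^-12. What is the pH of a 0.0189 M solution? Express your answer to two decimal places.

pH = 2.90

Since Ka1 ≫ Ka2, the first ionization dominates [H+].
Ka1 = x²/(0.0189 − x) = 8.8 × 10^-5
Solving the quadratic: x = (−Ka1 + √(Ka1² + 4·Ka1·C₀))/2 = 1.25 × 10^-3 M
pH = −log(1.25 × 10^-3) = 2.90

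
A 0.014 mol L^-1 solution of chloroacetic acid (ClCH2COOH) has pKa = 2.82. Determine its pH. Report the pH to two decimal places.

ClCH2COOH ⇌ ClCH2COO- + H+
Ka = 10^(−2.82) = 1.51 × 10^-3
Let x = [H+] at equilibrium. Ka = x²/(0.014 − x).
The 5% rule fails; solving x² + Ka·x − Ka·C₀ = 0 exactly:
x = (−Ka + √(Ka² + 4·Ka·C₀))/2 = 3.90 × 10^-3 M
pH = −log(3.90 × 10^-3) = 2.41

pH = 2.41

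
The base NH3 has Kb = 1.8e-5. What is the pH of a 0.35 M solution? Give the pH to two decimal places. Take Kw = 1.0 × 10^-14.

NH3 + H2O ⇌ NH4+ + OH-
Kb = [OH-]²/(0.35 − [OH-]) = 1.8 × 10^-5
Assume [OH-] ≪ 0.35: [OH-] ≈ √(1.8 × 10^-5 × 0.35) = 2.51 × 10^-3 M
Check: 0.72% ionized — well under 5%, approximation valid.
pOH = 2.60, so pH = 14.00 − pOH = 11.40

pH = 11.40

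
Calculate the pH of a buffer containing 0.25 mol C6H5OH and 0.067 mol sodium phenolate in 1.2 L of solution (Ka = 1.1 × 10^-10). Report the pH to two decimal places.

pH = 9.39

pKa = −log(1.1 × 10^-10) = 9.959
Using pH = pKa + log([base]/[acid]) with [base]/[acid] = 0.067/0.25:
pH = 9.959 + (-0.572) = 9.39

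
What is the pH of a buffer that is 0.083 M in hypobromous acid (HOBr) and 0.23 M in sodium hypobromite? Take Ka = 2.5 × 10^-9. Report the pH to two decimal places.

pKa = −log(2.5 × 10^-9) = 8.602
Using pH = pKa + log([base]/[acid]) with [base]/[acid] = 0.23/0.083:
pH = 8.602 + (+0.443) = 9.04

pH = 9.04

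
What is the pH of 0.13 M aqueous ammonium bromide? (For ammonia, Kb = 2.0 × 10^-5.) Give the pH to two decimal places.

NH4+ is the conjugate acid of the weak base NH3.
Ka = Kw/Kb = 1.0×10^-14 / 2.0 × 10^-5 = 5.00 × 10^-10
From the ICE table, Ka = [H+]²/(0.13 − [H+]) = 5.00 × 10^-10.
Since Ka ≪ C₀, [H+] ≈ √(Ka·C₀) = 8.06 × 10^-6 M.
Check: 0.0062% ionized — well under 5%, approximation valid.
pH = −log(8.06 × 10^-6) = 5.09

pH = 5.09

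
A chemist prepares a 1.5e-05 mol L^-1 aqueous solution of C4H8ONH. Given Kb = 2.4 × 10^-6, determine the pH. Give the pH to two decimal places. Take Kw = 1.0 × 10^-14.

C4H8ONH + H2O ⇌ C4H8ONH2+ + OH-
From the ICE table, Kb = x²/(1.5e-05 − x) = 2.4 × 10^-6.
The 5% rule fails; solving x² + Kb·x − Kb·C₀ = 0 exactly:
x = [−2.4e-06 + √(2.4e-06² + 1.44e-10)]/2 = 4.92 × 10^-6 M
pOH = 5.31, so pH = 14.00 − pOH = 8.69

pH = 8.69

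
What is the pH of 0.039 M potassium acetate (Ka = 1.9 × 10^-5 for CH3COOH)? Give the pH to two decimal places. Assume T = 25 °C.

pH = 8.66

CH3COO- is the conjugate base of the weak acid CH3COOH.
Kb = Kw/Ka = 1.0×10^-14 / 1.9 × 10^-5 = 5.26 × 10^-10
From the ICE table, Kb = [OH-]²/(0.039 − [OH-]) = 5.26 × 10^-10.
Since Kb ≪ C₀, [OH-] ≈ √(Kb·C₀) = 4.53 × 10^-6 M.
pOH = 5.34, so pH = 14.00 − pOH = 8.66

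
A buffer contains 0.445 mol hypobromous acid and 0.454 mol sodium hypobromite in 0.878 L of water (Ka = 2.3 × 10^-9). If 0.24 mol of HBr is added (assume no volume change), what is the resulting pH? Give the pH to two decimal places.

pH = 8.13

Added H+ converts OBr- to HOBr: HOBr → 0.685 mol, OBr- → 0.214 mol.
pKa = −log(2.3 × 10^-9) = 8.638
pH = pKa + log([A⁻]/[HA]) = 8.638 + log(0.214/0.685) = 8.638 -0.505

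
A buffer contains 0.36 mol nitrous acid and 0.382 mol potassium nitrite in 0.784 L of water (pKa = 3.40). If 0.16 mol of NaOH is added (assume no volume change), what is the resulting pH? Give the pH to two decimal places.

OH- converts HNO2 to NO2-: HNO2 → 0.2 mol, NO2- → 0.542 mol.
Henderson–Hasselbalch with mole ratio 0.542/0.2: pH = 3.40 + (+0.433)

pH = 3.83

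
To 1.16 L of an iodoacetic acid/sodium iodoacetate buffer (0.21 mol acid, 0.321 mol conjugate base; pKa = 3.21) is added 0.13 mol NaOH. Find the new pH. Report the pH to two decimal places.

After neutralization: n(ICH2COOH) = 0.08 mol, n(ICH2COO-) = 0.451 mol.
pH = pKa + log(n_ICH2COO-/n_ICH2COOH) = 3.21 + log(0.451/0.08) = 3.21 + (+0.751)

pH = 3.96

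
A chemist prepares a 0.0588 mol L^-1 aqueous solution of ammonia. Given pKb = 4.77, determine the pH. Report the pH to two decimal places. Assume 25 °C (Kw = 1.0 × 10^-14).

NH3 + H2O ⇌ NH4+ + OH-
Kb = 10^(−4.77) = 1.70 × 10^-5
Let x = [OH-] at equilibrium. Kb = x²/(0.0588 − x).
Since Kb ≪ C₀, x ≈ √(Kb·C₀) = 1.00 × 10^-3 M.
Check: 1.7% ionized — well under 5%, approximation valid.
pOH = −log(1.00 × 10^-3) = 3.00; pH = 14.00 − 3.00 = 11.00

pH = 11.00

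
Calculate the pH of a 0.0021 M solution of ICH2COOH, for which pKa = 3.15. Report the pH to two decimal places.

pH = 3.04

ICH2COOH ⇌ ICH2COO- + H+
Ka = 10^(−3.15) = 7.08 × 10^-4
Ka = [H+]²/(0.0021 − [H+]) = 7.08 × 10^-4
The 5% rule fails; solving [H+]² + Ka·[H+] − Ka·C₀ = 0 exactly:
[H+] = (−Ka + √(Ka² + 4·Ka·C₀))/2 = 9.16 × 10^-4 M
pH = −log[H+] = −log(9.16 × 10^-4) = 3.04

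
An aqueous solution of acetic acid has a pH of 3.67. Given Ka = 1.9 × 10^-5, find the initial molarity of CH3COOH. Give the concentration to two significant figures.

[H+] = 10^(-3.67) = 2.14 × 10^-4 M = x
Ka = x²/(C₀ − x) ⇒ C₀ = x + x²/Ka
C₀ = 2.14 × 10^-4 + (2.14 × 10^-4)²/(1.9 × 10^-5) = 2.62 × 10^-3 M

C₀ = 2.6 × 10^-3 M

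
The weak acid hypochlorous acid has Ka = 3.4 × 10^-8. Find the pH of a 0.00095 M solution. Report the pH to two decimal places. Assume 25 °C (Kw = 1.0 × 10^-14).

HOCl ⇌ OCl- + H+
Ka = [H+]²/(0.00095 − [H+]) = 3.4 × 10^-8
Neglecting [H+] in the denominator: [H+] = √(3.4 × 10^-8 × 0.00095) = 5.68 × 10^-6 M
Check: 0.6% ionized — well under 5%, approximation valid.
pH = −log[H+] = −log(5.68 × 10^-6) = 5.25

pH = 5.25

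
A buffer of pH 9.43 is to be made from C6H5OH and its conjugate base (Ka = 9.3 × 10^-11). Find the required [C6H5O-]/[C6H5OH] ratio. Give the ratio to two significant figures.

pKa = -log(9.3 × 10^-11) = 10.032
pH = pKa + log(r) ⇒ log(r) = 9.43 − 10.032 = -0.602
r = [C6H5O-]/[C6H5OH] = 10^(-0.602) = 0.25

ratio = 0.25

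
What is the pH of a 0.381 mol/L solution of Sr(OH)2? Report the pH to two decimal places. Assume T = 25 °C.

Sr(OH)2 is a strong base (each formula unit releases 2 OH-); [OH-] = 0.762 M.
pOH = -log(0.762) = 0.12
pH = 14.00 - 0.12 = 13.88

pH = 13.88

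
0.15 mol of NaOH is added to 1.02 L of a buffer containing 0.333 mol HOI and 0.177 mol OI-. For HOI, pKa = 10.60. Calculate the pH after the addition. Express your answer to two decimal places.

pH = 10.85

OH- converts HOI to OI-: HOI → 0.183 mol, OI- → 0.327 mol.
pH = pKa + log(n_OI-/n_HOI) = 10.60 + log(0.327/0.183) = 10.60 + (+0.252)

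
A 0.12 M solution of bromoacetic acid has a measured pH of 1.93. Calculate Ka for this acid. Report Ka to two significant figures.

[H+] = 10^(-1.93) = 1.17 × 10^-2 M
At equilibrium [HA] = 0.12 − 1.17 × 10^-2 = 1.08 × 10^-1 M
Ka = [H+][A-]/[HA] = (1.17 × 10^-2)² / 1.08 × 10^-1 = 1.3 × 10^-3

Ka = 1.3 × 10^-3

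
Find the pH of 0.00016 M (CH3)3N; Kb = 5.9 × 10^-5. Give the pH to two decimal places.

pH = 9.86

(CH3)3N + H2O ⇌ (CH3)3NH+ + OH-
From the ICE table, Kb = x²/(0.00016 − x) = 5.9 × 10^-5.
The 5% rule fails; solving x² + Kb·x − Kb·C₀ = 0 exactly:
x = (−Kb + √(Kb² + 4·Kb·C₀))/2 = 7.20 × 10^-5 M
pOH = −log(7.20 × 10^-5) = 4.14; pH = 14.00 − 4.14 = 9.86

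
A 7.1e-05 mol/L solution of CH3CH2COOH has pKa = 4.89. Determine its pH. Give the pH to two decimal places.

pH = 4.61

CH3CH2COOH ⇌ CH3CH2COO- + H+
Ka = 10^(−4.89) = 1.29 × 10^-5
Ka = [H+]²/(7.1e-05 − [H+]) = 1.29 × 10^-5
[H+] is not negligible relative to C₀; solve [H+]² + 1.29e-05·[H+] − 9.16e-10 = 0.
[H+] = (−Ka + √(Ka² + 4·Ka·C₀))/2 = 2.45 × 10^-5 M
pH = −log(2.45 × 10^-5) = 4.61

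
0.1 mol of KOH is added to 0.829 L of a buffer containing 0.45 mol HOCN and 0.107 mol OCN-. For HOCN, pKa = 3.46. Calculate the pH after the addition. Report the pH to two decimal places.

pH = 3.23

After neutralization: n(HOCN) = 0.35 mol, n(OCN-) = 0.207 mol.
pH = pKa + log(n_OCN-/n_HOCN) = 3.46 + log(0.207/0.35) = 3.46 + (-0.228)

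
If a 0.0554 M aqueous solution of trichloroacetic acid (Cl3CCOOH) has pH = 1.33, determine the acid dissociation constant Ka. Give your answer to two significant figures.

[H+] = 10^(-1.33) = 4.68 × 10^-2 M
At equilibrium [HA] = 0.0554 − 4.68 × 10^-2 = 8.60 × 10^-3 M
Ka = [H+][A-]/[HA] = (4.68 × 10^-2)² / 8.60 × 10^-3 = 2.5 × 10^-1

Ka = 2.5 × 10^-1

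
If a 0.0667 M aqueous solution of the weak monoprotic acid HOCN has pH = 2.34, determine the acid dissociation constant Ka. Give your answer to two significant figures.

Ka = 3.4 × 10^-4

[H+] = 10^(-2.34) = 4.57 × 10^-3 M
At equilibrium [HA] = 0.0667 − 4.57 × 10^-3 = 6.21 × 10^-2 M
Ka = [H+][A-]/[HA] = (4.57 × 10^-3)² / 6.21 × 10^-2 = 3.4 × 10^-4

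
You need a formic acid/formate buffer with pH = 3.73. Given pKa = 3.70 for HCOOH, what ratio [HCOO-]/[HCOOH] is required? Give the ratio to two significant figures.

pH = pKa + log(r) ⇒ log(r) = 3.73 − 3.70 = +0.03
r = [HCOO-]/[HCOOH] = 10^(+0.03) = 1.07

ratio = 1.1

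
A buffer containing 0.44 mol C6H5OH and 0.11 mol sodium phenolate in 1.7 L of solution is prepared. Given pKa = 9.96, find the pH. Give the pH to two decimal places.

pH = pKa + log([A⁻]/[HA]) = 9.96 + log(0.11/0.44)
pH = 9.96 + (-0.602) = 9.36

pH = 9.36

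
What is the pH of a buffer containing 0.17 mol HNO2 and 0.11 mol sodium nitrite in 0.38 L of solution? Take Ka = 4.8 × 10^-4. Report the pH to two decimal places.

pH = 3.13

pKa = −log(4.8 × 10^-4) = 3.319
Henderson–Hasselbalch: pH = pKa + log([NO2-]/[HNO2]) = 3.319 + log(0.11/0.17)
pH = 3.319 + (-0.189) = 3.13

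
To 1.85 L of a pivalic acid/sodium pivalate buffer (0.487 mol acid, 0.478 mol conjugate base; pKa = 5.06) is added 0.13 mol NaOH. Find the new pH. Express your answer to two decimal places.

pH = 5.29

After neutralization: n((CH3)3CCOOH) = 0.357 mol, n((CH3)3CCOO-) = 0.608 mol.
pH = pKa + log([A⁻]/[HA]) = 5.06 + log(0.608/0.357) = 5.06 +0.231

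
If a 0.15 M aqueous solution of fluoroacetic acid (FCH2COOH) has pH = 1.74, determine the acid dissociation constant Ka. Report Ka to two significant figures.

Ka = 2.5 × 10^-3

[H+] = 10^(-1.74) = 1.82 × 10^-2 M
At equilibrium [HA] = 0.15 − 1.82 × 10^-2 = 1.32 × 10^-1 M
Ka = [H+][A-]/[HA] = (1.82 × 10^-2)² / 1.32 × 10^-1 = 2.5 × 10^-3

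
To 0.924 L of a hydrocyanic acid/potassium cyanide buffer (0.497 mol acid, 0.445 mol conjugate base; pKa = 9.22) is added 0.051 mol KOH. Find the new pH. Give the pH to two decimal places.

pH = 9.27

After neutralization: n(HCN) = 0.446 mol, n(CN-) = 0.496 mol.
pH = pKa + log(n_CN-/n_HCN) = 9.22 + log(0.496/0.446) = 9.22 + (+0.046)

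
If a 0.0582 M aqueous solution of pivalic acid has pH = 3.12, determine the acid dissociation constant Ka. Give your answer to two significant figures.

Ka = 1.0 × 10^-5

[H+] = 10^(-3.12) = 7.59 × 10^-4 M
At equilibrium [HA] = 0.0582 − 7.59 × 10^-4 = 5.74 × 10^-2 M
Ka = [H+][A-]/[HA] = (7.59 × 10^-4)² / 5.74 × 10^-2 = 1.0 × 10^-5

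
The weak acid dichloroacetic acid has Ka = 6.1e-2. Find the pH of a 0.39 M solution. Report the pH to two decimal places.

Cl2CHCOOH ⇌ Cl2CHCOO- + H+
Let x = [H+] at equilibrium. Ka = x²/(0.39 − x).
Here C₀/Ka ≈ 6.39, so the small-x approximation fails. Use the quadratic:
x = [−0.061 + √(0.061² + 0.0952)]/2 = 1.27 × 10^-1 M
pH = −log[H+] = −log(1.27 × 10^-1) = 0.90

pH = 0.90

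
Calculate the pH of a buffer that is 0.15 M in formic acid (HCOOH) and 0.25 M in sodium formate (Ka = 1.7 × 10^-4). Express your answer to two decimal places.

pKa = −log(1.7 × 10^-4) = 3.770
Henderson–Hasselbalch: pH = pKa + log([HCOO-]/[HCOOH]) = 3.770 + log(0.25/0.15)
pH = 3.770 + (+0.222) = 3.99

pH = 3.99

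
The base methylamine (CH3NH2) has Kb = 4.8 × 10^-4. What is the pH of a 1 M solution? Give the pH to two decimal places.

CH3NH2 + H2O ⇌ CH3NH3+ + OH-
Let x = [OH-] at equilibrium. Kb = x²/(1 − x).
Since Kb ≪ C₀, x ≈ √(Kb·C₀) = 2.19 × 10^-2 M.
Check: 2.2% ionized — well under 5%, approximation valid.
pOH = 1.66, so pH = 14.00 − pOH = 12.34

pH = 12.34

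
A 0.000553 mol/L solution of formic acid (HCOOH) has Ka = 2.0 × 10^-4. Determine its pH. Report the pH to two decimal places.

HCOOH ⇌ HCOO- + H+
Let x = [H+] at equilibrium. Ka = x²/(0.000553 − x).
Here C₀/Ka ≈ 2.76, so the small-x approximation fails. Use the quadratic:
x = [−0.0002 + √(0.0002² + 4.42e-07)]/2 = 2.47 × 10^-4 M
pH = −log[H+] = −log(2.47 × 10^-4) = 3.61

pH = 3.61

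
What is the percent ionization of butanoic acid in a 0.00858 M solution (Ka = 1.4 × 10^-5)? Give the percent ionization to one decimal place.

CH3(CH2)2COOH ⇌ CH3(CH2)2COO- + H+; let x = [H+] at equilibrium.
x ≈ √(Ka·C₀) = √(1.4 × 10^-5 × 0.00858) = 3.47 × 10^-4 M
% ionization = x/C₀ × 100% = 3.47 × 10^-4/0.00858 × 100% = 4.0%

4.0%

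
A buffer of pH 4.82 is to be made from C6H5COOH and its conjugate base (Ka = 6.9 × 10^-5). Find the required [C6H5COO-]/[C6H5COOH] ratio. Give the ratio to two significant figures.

pKa = -log(6.9 × 10^-5) = 4.161
pH = pKa + log(r) ⇒ log(r) = 4.82 − 4.161 = +0.659
r = [C6H5COO-]/[C6H5COOH] = 10^(+0.659) = 4.56

ratio = 4.6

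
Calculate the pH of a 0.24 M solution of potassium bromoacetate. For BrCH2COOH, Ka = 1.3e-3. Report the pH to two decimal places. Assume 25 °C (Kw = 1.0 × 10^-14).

BrCH2COO- is the conjugate base of the weak acid BrCH2COOH.
Kb = Kw/Ka = 1.0×10^-14 / 1.3 × 10^-3 = 7.69 × 10^-12
Kb = [OH-]²/(0.24 − [OH-]) = 7.69 × 10^-12
Since Kb ≪ C₀, [OH-] ≈ √(Kb·C₀) = 1.36 × 10^-6 M.
([OH-]/C₀ = 0.00057% < 5%, so the approximation holds.)
pOH = 5.87, so pH = 14.00 − pOH = 8.13

pH = 8.13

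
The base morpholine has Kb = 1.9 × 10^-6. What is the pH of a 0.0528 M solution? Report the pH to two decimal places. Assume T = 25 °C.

pH = 10.50

C4H8ONH + H2O ⇌ C4H8ONH2+ + OH-
From the ICE table, Kb = [OH-]²/(0.0528 − [OH-]) = 1.9 × 10^-6.
Assume [OH-] ≪ 0.0528: [OH-] ≈ √(1.9 × 10^-6 × 0.0528) = 3.17 × 10^-4 M
pOH = 3.50, so pH = 14.00 − pOH = 10.50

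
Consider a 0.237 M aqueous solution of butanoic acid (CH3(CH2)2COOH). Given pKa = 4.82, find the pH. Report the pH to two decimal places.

pH = 2.72

CH3(CH2)2COOH ⇌ CH3(CH2)2COO- + H+
Ka = 10^(−4.82) = 1.51 × 10^-5
Ka = x²/(0.237 − x) = 1.51 × 10^-5
Neglecting x in the denominator: x = √(1.51 × 10^-5 × 0.237) = 1.89 × 10^-3 M
Check: 0.8% ionized — well under 5%, approximation valid.
pH = −log[H+] = −log(1.89 × 10^-3) = 2.72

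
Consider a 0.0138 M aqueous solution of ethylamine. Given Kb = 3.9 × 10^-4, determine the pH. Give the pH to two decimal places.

C2H5NH2 + H2O ⇌ C2H5NH3+ + OH-
Kb = [OH-]²/(0.0138 − [OH-]) = 3.9 × 10^-4
[OH-] is not negligible relative to C₀; solve [OH-]² + 0.00039·[OH-] − 5.38e-06 = 0.
[OH-] = [−0.00039 + √(0.00039² + 2.15e-05)]/2 = 2.13 × 10^-3 M
pOH = 2.67, so pH = 14.00 − pOH = 11.33

pH = 11.33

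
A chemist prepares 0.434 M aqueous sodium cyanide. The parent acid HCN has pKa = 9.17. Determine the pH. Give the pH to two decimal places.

CN- is the conjugate base of the weak acid HCN.
Ka = 10^(−9.17) = 6.76 × 10^-10
Kb = Kw/Ka = 1.0×10^-14 / 6.76 × 10^-10 = 1.48 × 10^-5
From the ICE table, Kb = [OH-]²/(0.434 − [OH-]) = 1.48 × 10^-5.
Neglecting [OH-] in the denominator: [OH-] = √(1.48 × 10^-5 × 0.434) = 2.53 × 10^-3 M
([OH-]/C₀ = 0.58% < 5%, so the approximation holds.)
pOH = 2.60, so pH = 14.00 − pOH = 11.40

pH = 11.40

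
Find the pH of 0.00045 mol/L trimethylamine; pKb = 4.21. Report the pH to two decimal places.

pH = 10.14

(CH3)3N + H2O ⇌ (CH3)3NH+ + OH-
Kb = 10^(−4.21) = 6.17 × 10^-5
From the ICE table, Kb = [OH-]²/(0.00045 − [OH-]) = 6.17 × 10^-5.
The 5% rule fails; solving [OH-]² + Kb·[OH-] − Kb·C₀ = 0 exactly:
[OH-] = [−6.17e-05 + √(6.17e-05² + 1.11e-07)]/2 = 1.39 × 10^-4 M
pOH = 3.86, so pH = 14.00 − pOH = 10.14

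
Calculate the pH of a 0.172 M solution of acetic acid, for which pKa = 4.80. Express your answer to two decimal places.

pH = 2.78

CH3COOH ⇌ CH3COO- + H+
Ka = 10^(−4.80) = 1.58 × 10^-5
From the ICE table, Ka = x²/(0.172 − x) = 1.58 × 10^-5.
Since Ka ≪ C₀, x ≈ √(Ka·C₀) = 1.65 × 10^-3 M.
pH = −log(1.65 × 10^-3) = 2.78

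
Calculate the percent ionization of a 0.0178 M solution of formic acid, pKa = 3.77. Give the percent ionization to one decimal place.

HCOOH ⇌ HCOO- + H+; let x = [H+] at equilibrium.
Ka = 10^(−3.77) = 1.70 × 10^-4
Ka = x²/(C₀ − x); solving the quadratic gives x = 1.66 × 10^-3 M.
Fraction ionized = 1.66 × 10^-3 / 0.0178 = 0.0933 → 9.3%

9.3%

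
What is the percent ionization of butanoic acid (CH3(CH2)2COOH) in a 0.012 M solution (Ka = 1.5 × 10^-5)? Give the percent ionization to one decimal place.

CH3(CH2)2COOH ⇌ CH3(CH2)2COO- + H+; let x = [H+] at equilibrium.
x ≈ √(Ka·C₀) = √(1.5 × 10^-5 × 0.012) = 4.24 × 10^-4 M
Fraction ionized = 4.24 × 10^-4 / 0.012 = 0.0353 → 3.5%

3.5%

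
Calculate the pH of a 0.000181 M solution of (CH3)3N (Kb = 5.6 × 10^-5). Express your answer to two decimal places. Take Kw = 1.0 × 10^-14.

(CH3)3N + H2O ⇌ (CH3)3NH+ + OH-
Let x = [OH-] at equilibrium. Kb = x²/(0.000181 − x).
x is not negligible relative to C₀; solve x² + 5.6e-05·x − 1.01e-08 = 0.
x = (−Kb + √(Kb² + 4·Kb·C₀))/2 = 7.65 × 10^-5 M
pOH = 4.12, so pH = 14.00 − pOH = 9.88

pH = 9.88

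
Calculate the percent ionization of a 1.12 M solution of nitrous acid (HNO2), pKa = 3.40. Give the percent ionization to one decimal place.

HNO2 ⇌ NO2- + H+; let x = [H+] at equilibrium.
Ka = 10^(−3.40) = 3.98 × 10^-4
x ≈ √(Ka·C₀) = √(3.98 × 10^-4 × 1.12) = 2.11 × 10^-2 M
Fraction ionized = 2.11 × 10^-2 / 1.12 = 0.0188 → 1.9%

1.9%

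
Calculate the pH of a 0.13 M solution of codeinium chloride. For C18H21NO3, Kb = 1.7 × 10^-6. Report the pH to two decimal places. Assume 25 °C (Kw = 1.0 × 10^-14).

pH = 4.56

C18H22NO3+ is the conjugate acid of the weak base C18H21NO3.
Ka = Kw/Kb = 1.0×10^-14 / 1.7 × 10^-6 = 5.88 × 10^-9
Let x = [H+] at equilibrium. Ka = x²/(0.13 − x).
Since Ka ≪ C₀, x ≈ √(Ka·C₀) = 2.76 × 10^-5 M.
Check: 0.021% ionized — well under 5%, approximation valid.
pH = −log[H+] = −log(2.76 × 10^-5) = 4.56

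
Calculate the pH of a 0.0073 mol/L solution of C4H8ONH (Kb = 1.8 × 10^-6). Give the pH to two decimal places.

pH = 10.06

C4H8ONH + H2O ⇌ C4H8ONH2+ + OH-
From the ICE table, Kb = [OH-]²/(0.0073 − [OH-]) = 1.8 × 10^-6.
Since Kb ≪ C₀, [OH-] ≈ √(Kb·C₀) = 1.15 × 10^-4 M.
([OH-]/C₀ = 1.6% < 5%, so the approximation holds.)
pOH = 3.94, so pH = 14.00 − pOH = 10.06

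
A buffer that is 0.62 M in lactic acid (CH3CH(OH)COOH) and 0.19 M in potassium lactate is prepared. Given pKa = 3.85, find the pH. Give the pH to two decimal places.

pH = 3.34

Using pH = pKa + log([base]/[acid]) with [base]/[acid] = 0.19/0.62:
pH = 3.85 + (-0.514) = 3.34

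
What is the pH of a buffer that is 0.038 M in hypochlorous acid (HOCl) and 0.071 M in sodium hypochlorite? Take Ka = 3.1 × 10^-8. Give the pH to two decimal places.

pH = 7.78

pKa = −log(3.1 × 10^-8) = 7.509
pH = pKa + log([A⁻]/[HA]) = 7.509 + log(0.071/0.038)
pH = 7.509 + (+0.271) = 7.78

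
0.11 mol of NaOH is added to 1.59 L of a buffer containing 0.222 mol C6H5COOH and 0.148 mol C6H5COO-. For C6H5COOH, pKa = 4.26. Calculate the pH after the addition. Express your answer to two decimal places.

pH = 4.62

After neutralization: n(C6H5COOH) = 0.112 mol, n(C6H5COO-) = 0.258 mol.
pH = pKa + log([A⁻]/[HA]) = 4.26 + log(0.258/0.112) = 4.26 +0.362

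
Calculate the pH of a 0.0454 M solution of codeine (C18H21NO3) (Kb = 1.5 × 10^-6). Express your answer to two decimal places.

C18H21NO3 + H2O ⇌ C18H22NO3+ + OH-
From the ICE table, Kb = [OH-]²/(0.0454 − [OH-]) = 1.5 × 10^-6.
Assume [OH-] ≪ 0.0454: [OH-] ≈ √(1.5 × 10^-6 × 0.0454) = 2.61 × 10^-4 M
([OH-]/C₀ = 0.57% < 5%, so the approximation holds.)
pOH = −log(2.61 × 10^-4) = 3.58; pH = 14.00 − 3.58 = 10.42

pH = 10.42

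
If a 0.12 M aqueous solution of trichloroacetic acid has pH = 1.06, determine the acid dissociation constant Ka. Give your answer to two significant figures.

Ka = 2.3 × 10^-1

[H+] = 10^(-1.06) = 8.71 × 10^-2 M
At equilibrium [HA] = 0.12 − 8.71 × 10^-2 = 3.29 × 10^-2 M
Ka = [H+][A-]/[HA] = (8.71 × 10^-2)² / 3.29 × 10^-2 = 2.3 × 10^-1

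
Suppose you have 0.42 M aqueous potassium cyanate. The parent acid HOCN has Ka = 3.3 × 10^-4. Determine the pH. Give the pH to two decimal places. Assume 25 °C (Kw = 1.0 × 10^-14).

OCN- is the conjugate base of the weak acid HOCN.
Kb = Kw/Ka = 1.0×10^-14 / 3.3 × 10^-4 = 3.03 × 10^-11
Kb = [OH-]²/(0.42 − [OH-]) = 3.03 × 10^-11
Since Kb ≪ C₀, [OH-] ≈ √(Kb·C₀) = 3.57 × 10^-6 M.
pOH = 5.45, so pH = 14.00 − pOH = 8.55

pH = 8.55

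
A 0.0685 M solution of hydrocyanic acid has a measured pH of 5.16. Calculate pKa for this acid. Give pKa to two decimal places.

pKa = 9.16

[H+] = 10^(-5.16) = 6.92 × 10^-6 M
At equilibrium [HA] = 0.0685 − 6.92 × 10^-6 = 6.85 × 10^-2 M
Ka = [H+][A-]/[HA] = (6.92 × 10^-6)² / 6.85 × 10^-2 = 6.99 × 10^-10
pKa = -log(6.99 × 10^-10) = 9.16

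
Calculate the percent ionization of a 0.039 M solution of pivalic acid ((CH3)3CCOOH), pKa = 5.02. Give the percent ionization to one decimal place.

(CH3)3CCOOH ⇌ (CH3)3CCOO- + H+; let x = [H+] at equilibrium.
Ka = 10^(−5.02) = 9.55 × 10^-6
x ≈ √(Ka·C₀) = √(9.55 × 10^-6 × 0.039) = 6.10 × 10^-4 M
% ionization = x/C₀ × 100% = 6.10 × 10^-4/0.039 × 100% = 1.6%

1.6%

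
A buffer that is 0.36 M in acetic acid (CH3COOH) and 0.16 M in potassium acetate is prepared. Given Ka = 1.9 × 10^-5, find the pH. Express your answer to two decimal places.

pH = 4.37

pKa = −log(1.9 × 10^-5) = 4.721
pH = pKa + log([A⁻]/[HA]) = 4.721 + log(0.16/0.36)
pH = 4.721 + (-0.352) = 4.37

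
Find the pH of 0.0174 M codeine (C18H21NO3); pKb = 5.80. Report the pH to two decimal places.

pH = 10.22

C18H21NO3 + H2O ⇌ C18H22NO3+ + OH-
Kb = 10^(−5.80) = 1.58 × 10^-6
Let x = [OH-] at equilibrium. Kb = x²/(0.0174 − x).
Since Kb ≪ C₀, x ≈ √(Kb·C₀) = 1.66 × 10^-4 M.
pOH = −log(1.66 × 10^-4) = 3.78; pH = 14.00 − 3.78 = 10.22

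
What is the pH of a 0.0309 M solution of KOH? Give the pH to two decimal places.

pH = 12.49

KOH is a strong base; [OH-] = 0.0309 M.
pOH = -log(0.0309) = 1.51
pH = 14.00 - 1.51 = 12.49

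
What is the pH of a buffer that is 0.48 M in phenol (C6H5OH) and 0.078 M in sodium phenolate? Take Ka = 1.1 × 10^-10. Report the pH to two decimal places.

pH = 9.17

pKa = −log(1.1 × 10^-10) = 9.959
Henderson–Hasselbalch: pH = pKa + log([C6H5O-]/[C6H5OH]) = 9.959 + log(0.078/0.48)
pH = 9.959 + (-0.789) = 9.17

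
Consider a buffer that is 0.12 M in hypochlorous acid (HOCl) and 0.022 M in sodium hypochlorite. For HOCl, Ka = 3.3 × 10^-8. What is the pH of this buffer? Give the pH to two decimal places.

pH = 6.74

pKa = −log(3.3 × 10^-8) = 7.481
Henderson–Hasselbalch: pH = pKa + log([OCl-]/[HOCl]) = 7.481 + log(0.022/0.12)
pH = 7.481 + (-0.737) = 6.74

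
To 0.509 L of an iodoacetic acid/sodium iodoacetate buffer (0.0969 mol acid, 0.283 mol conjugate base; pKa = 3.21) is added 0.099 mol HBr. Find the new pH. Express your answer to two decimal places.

Added H+ converts ICH2COO- to ICH2COOH: ICH2COOH → 0.196 mol, ICH2COO- → 0.184 mol.
pH = pKa + log(n_ICH2COO-/n_ICH2COOH) = 3.21 + log(0.184/0.196) = 3.21 + (-0.027)

pH = 3.18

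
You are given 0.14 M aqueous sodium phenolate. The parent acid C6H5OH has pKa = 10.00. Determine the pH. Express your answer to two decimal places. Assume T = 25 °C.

C6H5O- is the conjugate base of the weak acid C6H5OH.
Ka = 10^(−10.00) = 1.00 × 10^-10
Kb = Kw/Ka = 1.0×10^-14 / 1.00 × 10^-10 = 1.00 × 10^-4
Let x = [OH-] at equilibrium. Kb = x²/(0.14 − x).
Neglecting x in the denominator: x = √(1.00 × 10^-4 × 0.14) = 3.74 × 10^-3 M
pOH = −log(3.74 × 10^-3) = 2.43; pH = 14.00 − 2.43 = 11.57

pH = 11.57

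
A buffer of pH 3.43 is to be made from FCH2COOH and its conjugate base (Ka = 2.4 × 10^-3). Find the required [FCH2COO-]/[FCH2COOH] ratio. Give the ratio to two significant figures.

pKa = -log(2.4 × 10^-3) = 2.620
pH = pKa + log(r) ⇒ log(r) = 3.43 − 2.620 = +0.810
r = [FCH2COO-]/[FCH2COOH] = 10^(+0.810) = 6.46

ratio = 6.5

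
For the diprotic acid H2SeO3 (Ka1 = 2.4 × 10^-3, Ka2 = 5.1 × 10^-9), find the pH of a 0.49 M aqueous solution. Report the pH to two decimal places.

Ka1 ≫ Ka2, so treat the first dissociation as the only significant source of H+.
Ka1 = x²/(0.49 − x) = 2.4 × 10^-3
Solving the quadratic: x = (−Ka1 + √(Ka1² + 4·Ka1·C₀))/2 = 3.31 × 10^-2 M
pH = −log(3.31 × 10^-2) = 1.48

pH = 1.48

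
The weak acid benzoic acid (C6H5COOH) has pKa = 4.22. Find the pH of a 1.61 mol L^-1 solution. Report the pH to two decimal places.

pH = 2.01

C6H5COOH ⇌ C6H5COO- + H+
Ka = 10^(−4.22) = 6.03 × 10^-5
Let x = [H+] at equilibrium. Ka = x²/(1.61 − x).
Neglecting x in the denominator: x = √(6.03 × 10^-5 × 1.61) = 9.85 × 10^-3 M
pH = −log(9.85 × 10^-3) = 2.01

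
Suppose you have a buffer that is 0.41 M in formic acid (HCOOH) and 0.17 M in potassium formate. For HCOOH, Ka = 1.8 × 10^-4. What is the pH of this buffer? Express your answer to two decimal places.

pH = 3.36

pKa = −log(1.8 × 10^-4) = 3.745
pH = pKa + log([A⁻]/[HA]) = 3.745 + log(0.17/0.41)
pH = 3.745 + (-0.382) = 3.36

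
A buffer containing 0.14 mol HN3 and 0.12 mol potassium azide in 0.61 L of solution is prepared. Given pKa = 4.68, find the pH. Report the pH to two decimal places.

Henderson–Hasselbalch: pH = pKa + log([N3-]/[HN3]) = 4.68 + log(0.12/0.14)
pH = 4.68 + (-0.067) = 4.61

pH = 4.61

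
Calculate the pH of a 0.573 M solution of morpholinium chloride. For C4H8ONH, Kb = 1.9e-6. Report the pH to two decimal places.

pH = 4.26

C4H8ONH2+ is the conjugate acid of the weak base C4H8ONH.
Ka = Kw/Kb = 1.0×10^-14 / 1.9 × 10^-6 = 5.26 × 10^-9
Ka = [H+]²/(0.573 − [H+]) = 5.26 × 10^-9
Neglecting [H+] in the denominator: [H+] = √(5.26 × 10^-9 × 0.573) = 5.49 × 10^-5 M
pH = −log(5.49 × 10^-5) = 4.26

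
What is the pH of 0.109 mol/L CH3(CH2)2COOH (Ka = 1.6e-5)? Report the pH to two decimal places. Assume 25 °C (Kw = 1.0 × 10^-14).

CH3(CH2)2COOH ⇌ CH3(CH2)2COO- + H+
Ka = [H+]²/(0.109 − [H+]) = 1.6 × 10^-5
Neglecting [H+] in the denominator: [H+] = √(1.6 × 10^-5 × 0.109) = 1.32 × 10^-3 M
pH = −log(1.32 × 10^-3) = 2.88

pH = 2.88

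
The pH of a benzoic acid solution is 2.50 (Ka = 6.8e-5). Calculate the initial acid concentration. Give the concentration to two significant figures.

C₀ = 1.5 × 10^-1 M

[H+] = 10^(-2.50) = 3.16 × 10^-3 M = x
Ka = x²/(C₀ − x) ⇒ C₀ = x + x²/Ka
C₀ = 3.16 × 10^-3 + (3.16 × 10^-3)²/(6.8 × 10^-5) = 1.50 × 10^-1 M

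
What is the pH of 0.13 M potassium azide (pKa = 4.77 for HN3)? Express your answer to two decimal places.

N3- is the conjugate base of the weak acid HN3.
Ka = 10^(−4.77) = 1.70 × 10^-5
Kb = Kw/Ka = 1.0×10^-14 / 1.70 × 10^-5 = 5.88 × 10^-10
Kb = [OH-]²/(0.13 − [OH-]) = 5.88 × 10^-10
Neglecting [OH-] in the denominator: [OH-] = √(5.88 × 10^-10 × 0.13) = 8.74 × 10^-6 M
pOH = 5.06, so pH = 14.00 − pOH = 8.94

pH = 8.94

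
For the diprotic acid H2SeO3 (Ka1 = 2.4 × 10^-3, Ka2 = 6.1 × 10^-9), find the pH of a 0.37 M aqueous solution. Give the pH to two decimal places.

Ka1 ≫ Ka2, so treat the first dissociation as the only significant source of H+.
Ka1 = x²/(0.37 − x) = 2.4 × 10^-3
Solving the quadratic: x = (−Ka1 + √(Ka1² + 4·Ka1·C₀))/2 = 2.86 × 10^-2 M
pH = −log(2.86 × 10^-2) = 1.54

pH = 1.54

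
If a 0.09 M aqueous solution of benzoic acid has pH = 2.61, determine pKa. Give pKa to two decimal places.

pKa = 4.16

[H+] = 10^(-2.61) = 2.45 × 10^-3 M
At equilibrium [HA] = 0.09 − 2.45 × 10^-3 = 8.76 × 10^-2 M
Ka = [H+][A-]/[HA] = (2.45 × 10^-3)² / 8.76 × 10^-2 = 6.85 × 10^-5
pKa = -log(6.85 × 10^-5) = 4.16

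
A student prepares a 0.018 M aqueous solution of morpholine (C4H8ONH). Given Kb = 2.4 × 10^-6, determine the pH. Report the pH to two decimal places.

pH = 10.32

C4H8ONH + H2O ⇌ C4H8ONH2+ + OH-
From the ICE table, Kb = [OH-]²/(0.018 − [OH-]) = 2.4 × 10^-6.
Since Kb ≪ C₀, [OH-] ≈ √(Kb·C₀) = 2.08 × 10^-4 M.
pOH = 3.68, so pH = 14.00 − pOH = 10.32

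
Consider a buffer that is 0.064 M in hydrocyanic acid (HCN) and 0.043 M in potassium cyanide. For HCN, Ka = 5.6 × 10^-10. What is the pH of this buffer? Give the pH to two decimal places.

pKa = −log(5.6 × 10^-10) = 9.252
pH = pKa + log([A⁻]/[HA]) = 9.252 + log(0.043/0.064)
pH = 9.252 + (-0.173) = 9.08

pH = 9.08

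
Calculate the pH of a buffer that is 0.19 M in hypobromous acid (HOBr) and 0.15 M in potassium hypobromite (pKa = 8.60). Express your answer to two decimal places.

pH = 8.50

pH = pKa + log([A⁻]/[HA]) = 8.60 + log(0.15/0.19)
pH = 8.60 + (-0.103) = 8.50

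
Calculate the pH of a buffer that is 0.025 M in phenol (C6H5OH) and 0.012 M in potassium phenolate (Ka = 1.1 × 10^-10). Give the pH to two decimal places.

pH = 9.64

pKa = −log(1.1 × 10^-10) = 9.959
pH = pKa + log([A⁻]/[HA]) = 9.959 + log(0.012/0.025)
pH = 9.959 + (-0.319) = 9.64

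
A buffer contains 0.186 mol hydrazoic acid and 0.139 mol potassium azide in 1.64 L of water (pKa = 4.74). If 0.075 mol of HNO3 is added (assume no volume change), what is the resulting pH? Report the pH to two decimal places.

Added H+ converts N3- to HN3: HN3 → 0.261 mol, N3- → 0.064 mol.
Henderson–Hasselbalch with mole ratio 0.064/0.261: pH = 4.74 + (-0.610)

pH = 4.13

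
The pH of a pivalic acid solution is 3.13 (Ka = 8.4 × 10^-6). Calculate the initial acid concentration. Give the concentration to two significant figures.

[H+] = 10^(-3.13) = 7.41 × 10^-4 M = x
Ka = x²/(C₀ − x) ⇒ C₀ = x + x²/Ka
C₀ = 7.41 × 10^-4 + (7.41 × 10^-4)²/(8.4 × 10^-6) = 6.61 × 10^-2 M

C₀ = 6.6 × 10^-2 M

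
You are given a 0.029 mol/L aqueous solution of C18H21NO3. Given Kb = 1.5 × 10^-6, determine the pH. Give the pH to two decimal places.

pH = 10.32

C18H21NO3 + H2O ⇌ C18H22NO3+ + OH-
From the ICE table, Kb = [OH-]²/(0.029 − [OH-]) = 1.5 × 10^-6.
Assume [OH-] ≪ 0.029: [OH-] ≈ √(1.5 × 10^-6 × 0.029) = 2.09 × 10^-4 M
pOH = −log(2.09 × 10^-4) = 3.68; pH = 14.00 − 3.68 = 10.32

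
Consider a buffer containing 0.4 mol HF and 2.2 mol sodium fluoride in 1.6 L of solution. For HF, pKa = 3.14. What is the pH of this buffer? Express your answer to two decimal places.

pH = 3.88

Using pH = pKa + log([base]/[acid]) with [base]/[acid] = 2.2/0.4:
pH = 3.14 + (+0.740) = 3.88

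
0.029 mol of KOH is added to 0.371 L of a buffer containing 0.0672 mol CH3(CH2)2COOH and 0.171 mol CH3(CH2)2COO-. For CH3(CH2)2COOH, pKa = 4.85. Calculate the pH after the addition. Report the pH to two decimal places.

After neutralization: n(CH3(CH2)2COOH) = 0.0382 mol, n(CH3(CH2)2COO-) = 0.2 mol.
pH = pKa + log([A⁻]/[HA]) = 4.85 + log(0.2/0.0382) = 4.85 +0.719

pH = 5.57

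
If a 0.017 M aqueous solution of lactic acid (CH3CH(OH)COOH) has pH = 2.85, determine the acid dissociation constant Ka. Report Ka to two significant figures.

Ka = 1.3 × 10^-4

[H+] = 10^(-2.85) = 1.41 × 10^-3 M
At equilibrium [HA] = 0.017 − 1.41 × 10^-3 = 1.56 × 10^-2 M
Ka = [H+][A-]/[HA] = (1.41 × 10^-3)² / 1.56 × 10^-2 = 1.3 × 10^-4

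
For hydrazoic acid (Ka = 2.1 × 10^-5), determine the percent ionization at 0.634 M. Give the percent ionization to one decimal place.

0.6%

HN3 ⇌ N3- + H+; let x = [H+] at equilibrium.
x ≈ √(Ka·C₀) = √(2.1 × 10^-5 × 0.634) = 3.65 × 10^-3 M
Fraction ionized = 3.65 × 10^-3 / 0.634 = 0.0058 → 0.6%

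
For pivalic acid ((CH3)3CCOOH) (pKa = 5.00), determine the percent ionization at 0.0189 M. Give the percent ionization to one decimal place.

2.3%

(CH3)3CCOOH ⇌ (CH3)3CCOO- + H+; let x = [H+] at equilibrium.
Ka = 10^(−5.00) = 1.00 × 10^-5
x ≈ √(Ka·C₀) = √(1.00 × 10^-5 × 0.0189) = 4.35 × 10^-4 M
% ionization = x/C₀ × 100% = 4.35 × 10^-4/0.0189 × 100% = 2.3%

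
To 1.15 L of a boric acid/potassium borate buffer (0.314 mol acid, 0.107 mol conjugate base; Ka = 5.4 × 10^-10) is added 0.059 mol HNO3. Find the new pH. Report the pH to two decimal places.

Added H+ converts B(OH)4- to B(OH)3: B(OH)3 → 0.373 mol, B(OH)4- → 0.048 mol.
pKa = −log(5.4 × 10^-10) = 9.268
pH = pKa + log([A⁻]/[HA]) = 9.268 + log(0.048/0.373) = 9.268 -0.890

pH = 8.38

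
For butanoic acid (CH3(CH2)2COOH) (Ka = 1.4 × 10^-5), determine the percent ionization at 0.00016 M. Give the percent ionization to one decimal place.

25.5%

CH3(CH2)2COOH ⇌ CH3(CH2)2COO- + H+; let x = [H+] at equilibrium.
Solve x² + 1.4e-05x − 2.24e-09 = 0 → x = 4.08 × 10^-5 M
Fraction ionized = 4.08 × 10^-5 / 0.00016 = 0.2550 → 25.5%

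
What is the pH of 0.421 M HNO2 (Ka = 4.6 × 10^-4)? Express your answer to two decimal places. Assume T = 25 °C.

pH = 1.86

HNO2 ⇌ NO2- + H+
Ka = x²/(0.421 − x) = 4.6 × 10^-4
Since Ka ≪ C₀, x ≈ √(Ka·C₀) = 1.39 × 10^-2 M.
pH = −log(1.39 × 10^-2) = 1.86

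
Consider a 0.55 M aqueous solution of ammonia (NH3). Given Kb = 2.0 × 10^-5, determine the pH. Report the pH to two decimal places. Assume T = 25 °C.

NH3 + H2O ⇌ NH4+ + OH-
From the ICE table, Kb = [OH-]²/(0.55 − [OH-]) = 2.0 × 10^-5.
Neglecting [OH-] in the denominator: [OH-] = √(2.0 × 10^-5 × 0.55) = 3.32 × 10^-3 M
pOH = −log(3.32 × 10^-3) = 2.48; pH = 14.00 − 2.48 = 11.52

pH = 11.52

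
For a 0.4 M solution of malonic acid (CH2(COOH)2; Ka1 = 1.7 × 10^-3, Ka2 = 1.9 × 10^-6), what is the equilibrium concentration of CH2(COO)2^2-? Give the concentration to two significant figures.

First ionization gives [H+] ≈ [CH2(COOH)COO-] = 2.52 × 10^-2 M.
Second step: Ka2 = [H+][CH2(COO)2^2-]/[CH2(COOH)COO-] ≈ [CH2(COO)2^2-] (since [H+] ≈ [CH2(COOH)COO-]).
So [CH2(COO)2^2-] ≈ Ka2.

1.9 × 10^-6 M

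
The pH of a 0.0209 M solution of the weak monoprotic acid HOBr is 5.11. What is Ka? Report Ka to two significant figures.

[H+] = 10^(-5.11) = 7.76 × 10^-6 M
At equilibrium [HA] = 0.0209 − 7.76 × 10^-6 = 2.09 × 10^-2 M
Ka = [H+][A-]/[HA] = (7.76 × 10^-6)² / 2.09 × 10^-2 = 2.9 × 10^-9

Ka = 2.9 × 10^-9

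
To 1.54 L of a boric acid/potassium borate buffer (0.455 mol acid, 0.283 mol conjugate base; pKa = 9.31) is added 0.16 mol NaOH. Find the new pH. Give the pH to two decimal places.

OH- converts B(OH)3 to B(OH)4-: B(OH)3 → 0.295 mol, B(OH)4- → 0.443 mol.
Henderson–Hasselbalch with mole ratio 0.443/0.295: pH = 9.31 + (+0.177)

pH = 9.49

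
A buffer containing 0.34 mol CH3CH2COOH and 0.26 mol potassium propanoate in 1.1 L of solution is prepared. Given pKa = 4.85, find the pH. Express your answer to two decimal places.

Henderson–Hasselbalch: pH = pKa + log([CH3CH2COO-]/[CH3CH2COOH]) = 4.85 + log(0.26/0.34)
pH = 4.85 + (-0.117) = 4.73

pH = 4.73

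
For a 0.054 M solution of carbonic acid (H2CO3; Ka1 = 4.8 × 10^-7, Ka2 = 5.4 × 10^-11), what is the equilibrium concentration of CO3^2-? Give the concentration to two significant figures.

First ionization gives [H+] ≈ [HCO3-] = 1.61 × 10^-4 M.
Second step: Ka2 = [H+][CO3^2-]/[HCO3-] ≈ [CO3^2-] (since [H+] ≈ [HCO3-]).
So [CO3^2-] ≈ Ka2.

5.4 × 10^-11 M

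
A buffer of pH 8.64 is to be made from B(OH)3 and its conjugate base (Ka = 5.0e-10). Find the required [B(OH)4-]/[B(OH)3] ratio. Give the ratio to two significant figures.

pKa = -log(5.0 × 10^-10) = 9.301
pH = pKa + log(r) ⇒ log(r) = 8.64 − 9.301 = -0.661
r = [B(OH)4-]/[B(OH)3] = 10^(-0.661) = 0.218

ratio = 0.22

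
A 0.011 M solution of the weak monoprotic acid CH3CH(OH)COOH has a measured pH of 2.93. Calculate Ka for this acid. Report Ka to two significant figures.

[H+] = 10^(-2.93) = 1.17 × 10^-3 M
At equilibrium [HA] = 0.011 − 1.17 × 10^-3 = 9.83 × 10^-3 M
Ka = [H+][A-]/[HA] = (1.17 × 10^-3)² / 9.83 × 10^-3 = 1.4 × 10^-4

Ka = 1.4 × 10^-4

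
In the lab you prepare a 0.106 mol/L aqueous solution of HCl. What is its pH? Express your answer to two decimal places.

pH = 0.97

HCl is a strong acid and dissociates completely, so [H+] = 0.106 M.
pH = -log(0.106) = 0.97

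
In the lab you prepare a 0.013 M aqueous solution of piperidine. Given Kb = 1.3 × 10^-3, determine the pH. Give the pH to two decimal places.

C5H10NH + H2O ⇌ C5H10NH2+ + OH-
Kb = x²/(0.013 − x) = 1.3 × 10^-3
Here C₀/Kb ≈ 10, so the small-x approximation fails. Use the quadratic:
x = [−0.0013 + √(0.0013² + 6.76e-05)]/2 = 3.51 × 10^-3 M
pOH = −log(3.51 × 10^-3) = 2.45; pH = 14.00 − 2.45 = 11.55

pH = 11.55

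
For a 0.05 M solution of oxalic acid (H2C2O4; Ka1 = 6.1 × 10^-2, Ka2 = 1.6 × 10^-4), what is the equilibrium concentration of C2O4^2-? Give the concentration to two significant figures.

1.6 × 10^-4 M

First ionization gives [H+] ≈ [HC2O4-] = 3.26 × 10^-2 M.
Second step: Ka2 = [H+][C2O4^2-]/[HC2O4-] ≈ [C2O4^2-] (since [H+] ≈ [HC2O4-]).
So [C2O4^2-] ≈ Ka2.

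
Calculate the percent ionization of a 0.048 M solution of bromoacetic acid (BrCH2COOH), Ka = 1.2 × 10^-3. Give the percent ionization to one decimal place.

BrCH2COOH ⇌ BrCH2COO- + H+; let x = [H+] at equilibrium.
Ka = x²/(C₀ − x); solving the quadratic gives x = 7.01 × 10^-3 M.
Fraction ionized = 7.01 × 10^-3 / 0.048 = 0.1460 → 14.6%

14.6%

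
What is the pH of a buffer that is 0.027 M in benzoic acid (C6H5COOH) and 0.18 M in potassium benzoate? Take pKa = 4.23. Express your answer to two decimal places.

pH = pKa + log([A⁻]/[HA]) = 4.23 + log(0.18/0.027)
pH = 4.23 + (+0.824) = 5.05

pH = 5.05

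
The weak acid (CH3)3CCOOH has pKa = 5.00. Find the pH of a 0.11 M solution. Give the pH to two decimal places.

pH = 2.98

(CH3)3CCOOH ⇌ (CH3)3CCOO- + H+
Ka = 10^(−5.00) = 1.00 × 10^-5
Ka = x²/(0.11 − x) = 1.00 × 10^-5
Since Ka ≪ C₀, x ≈ √(Ka·C₀) = 1.05 × 10^-3 M.
pH = −log(1.05 × 10^-3) = 2.98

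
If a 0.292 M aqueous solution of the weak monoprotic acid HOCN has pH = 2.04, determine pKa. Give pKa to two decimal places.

pKa = 3.53

[H+] = 10^(-2.04) = 9.12 × 10^-3 M
At equilibrium [HA] = 0.292 − 9.12 × 10^-3 = 2.83 × 10^-1 M
Ka = [H+][A-]/[HA] = (9.12 × 10^-3)² / 2.83 × 10^-1 = 2.94 × 10^-4
pKa = -log(2.94 × 10^-4) = 3.53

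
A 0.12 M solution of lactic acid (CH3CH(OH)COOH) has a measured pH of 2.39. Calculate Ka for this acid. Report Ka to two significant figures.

[H+] = 10^(-2.39) = 4.07 × 10^-3 M
At equilibrium [HA] = 0.12 − 4.07 × 10^-3 = 1.16 × 10^-1 M
Ka = [H+][A-]/[HA] = (4.07 × 10^-3)² / 1.16 × 10^-1 = 1.4 × 10^-4

Ka = 1.4 × 10^-4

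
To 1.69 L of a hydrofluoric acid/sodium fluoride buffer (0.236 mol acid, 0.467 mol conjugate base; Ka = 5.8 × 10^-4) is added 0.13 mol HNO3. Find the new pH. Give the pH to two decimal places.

After neutralization: n(HF) = 0.366 mol, n(F-) = 0.337 mol.
pKa = −log(5.8 × 10^-4) = 3.237
Henderson–Hasselbalch with mole ratio 0.337/0.366: pH = 3.237 + (-0.036)

pH = 3.20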